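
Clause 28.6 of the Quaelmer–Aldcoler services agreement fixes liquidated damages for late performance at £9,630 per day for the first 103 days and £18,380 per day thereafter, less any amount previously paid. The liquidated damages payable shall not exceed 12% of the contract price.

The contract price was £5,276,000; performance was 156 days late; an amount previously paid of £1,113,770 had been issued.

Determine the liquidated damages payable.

First 103 days: 103 × £9,630 = £991,890
Remaining days: (156 − 103) × £18,380 = £974,140
Accrued per-day damages: £991,890 + £974,140 = £1,966,030
Less amount previously paid: £1,966,030 − £1,113,770 = £852,260
Cap: 12% of £5,276,000 = £633,120
Cap at £633,120: £852,260 exceeds the cap → £633,120

£633,120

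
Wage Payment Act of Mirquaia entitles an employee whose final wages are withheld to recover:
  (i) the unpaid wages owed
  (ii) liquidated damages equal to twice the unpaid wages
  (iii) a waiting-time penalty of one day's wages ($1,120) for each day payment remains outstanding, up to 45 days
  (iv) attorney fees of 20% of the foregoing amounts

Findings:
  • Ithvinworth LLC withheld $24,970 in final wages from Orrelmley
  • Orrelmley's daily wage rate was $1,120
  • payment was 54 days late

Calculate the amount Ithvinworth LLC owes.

Doubled: 2 × $24,970 = $49,940
Penalty days: min(54, 45) = 45
Waiting-time penalty: 45 × $1,120 = $50,400
Subtotal: $24,970 + $49,940 + $50,400 = $125,310
Attorney fees: 20% of $125,310 = $25,062
Total award: $125,310 + $25,062 = $150,372

$150,372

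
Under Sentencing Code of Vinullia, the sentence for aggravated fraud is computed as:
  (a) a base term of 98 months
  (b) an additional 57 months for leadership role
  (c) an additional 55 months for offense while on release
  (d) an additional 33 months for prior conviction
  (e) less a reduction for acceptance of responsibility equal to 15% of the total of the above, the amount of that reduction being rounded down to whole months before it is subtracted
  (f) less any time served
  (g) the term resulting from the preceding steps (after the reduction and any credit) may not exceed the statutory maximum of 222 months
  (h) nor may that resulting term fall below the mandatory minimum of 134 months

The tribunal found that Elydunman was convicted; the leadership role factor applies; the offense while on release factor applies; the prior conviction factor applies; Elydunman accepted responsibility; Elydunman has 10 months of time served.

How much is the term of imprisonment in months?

197 months

Leadership role enhancement: +57 months
Offense while on release enhancement: +55 months
Prior conviction enhancement: +33 months
Adjusted term: 98 months + 57 months + 55 months + 33 months = 243 months
Acceptance of responsibility reduction: 15% of 243 months = 36 months (rounded down)
After reduction: 243 − 36 = 207 months
Less time served: 207 months − 10 months = 197 months
Cap at 222 months: 197 months is within the cap, no reduction.
Minimum 134 months: 197 months meets the minimum, no increase.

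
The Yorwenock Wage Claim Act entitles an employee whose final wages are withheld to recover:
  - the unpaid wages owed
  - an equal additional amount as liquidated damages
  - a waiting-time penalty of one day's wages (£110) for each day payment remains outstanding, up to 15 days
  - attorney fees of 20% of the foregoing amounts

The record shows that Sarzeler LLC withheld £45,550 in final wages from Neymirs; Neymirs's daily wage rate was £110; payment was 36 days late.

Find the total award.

£111,300

Liquidated damages (equal amount): £45,550
Penalty days: min(36, 15) = 15
Waiting-time penalty: 15 × £110 = £1,650
Subtotal: £45,550 + £45,550 + £1,650 = £92,750
Attorney fees: 20% of £92,750 = £18,550
Total award: £92,750 + £18,550 = £111,300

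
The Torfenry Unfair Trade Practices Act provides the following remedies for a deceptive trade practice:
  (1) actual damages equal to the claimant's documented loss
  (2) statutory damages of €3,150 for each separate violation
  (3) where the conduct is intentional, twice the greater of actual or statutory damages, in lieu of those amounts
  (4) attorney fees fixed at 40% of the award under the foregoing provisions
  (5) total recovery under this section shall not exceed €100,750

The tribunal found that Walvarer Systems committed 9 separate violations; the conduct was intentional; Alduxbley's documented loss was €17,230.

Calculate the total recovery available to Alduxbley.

Statutory damages: 9 × €3,150 = €28,350
Greater of actual damages (€17,230) or statutory damages (€28,350): €28,350
Doubled: 2 × €28,350 = €56,700
Attorney fees: 40% of €56,700 = €22,680
Total before cap: €56,700 + €22,680 = €79,380
Cap at €100,750: €79,380 is within the cap, no reduction.

€79,380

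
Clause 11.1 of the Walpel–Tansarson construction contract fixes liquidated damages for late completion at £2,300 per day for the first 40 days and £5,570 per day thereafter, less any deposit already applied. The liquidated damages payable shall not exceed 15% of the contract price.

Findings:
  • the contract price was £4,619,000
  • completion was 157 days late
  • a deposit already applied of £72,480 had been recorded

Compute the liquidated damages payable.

First 40 days: 40 × £2,300 = £92,000
Remaining days: (157 − 40) × £5,570 = £651,690
Accrued per-day damages: £92,000 + £651,690 = £743,690
Less deposit already applied: £743,690 − £72,480 = £671,210
Cap: 15% of £4,619,000 = £692,850
Cap at £692,850: £671,210 is within the cap, no reduction.

Liquidated damages: £671,210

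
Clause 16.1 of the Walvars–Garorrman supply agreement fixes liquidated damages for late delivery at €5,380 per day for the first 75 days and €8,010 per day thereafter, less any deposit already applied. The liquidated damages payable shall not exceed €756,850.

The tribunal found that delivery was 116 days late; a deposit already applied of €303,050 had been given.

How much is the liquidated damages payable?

Liquidated damages: €428,860

First 75 days: 75 × €5,380 = €403,500
Remaining days: (116 − 75) × €8,010 = €328,410
Accrued per-day damages: €403,500 + €328,410 = €731,910
Less deposit already applied: €731,910 − €303,050 = €428,860
Cap at €756,850: €428,860 is within the cap, no reduction.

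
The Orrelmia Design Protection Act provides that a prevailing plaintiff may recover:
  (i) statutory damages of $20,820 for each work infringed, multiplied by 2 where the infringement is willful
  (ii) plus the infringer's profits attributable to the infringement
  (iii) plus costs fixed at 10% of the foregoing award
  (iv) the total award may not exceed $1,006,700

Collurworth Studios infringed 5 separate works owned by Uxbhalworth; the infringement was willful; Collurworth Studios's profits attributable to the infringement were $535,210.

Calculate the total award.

$817,751

Statutory damages: 5 × $20,820 = $104,100
Doubled: 2 × $104,100 = $208,200
Combined award: $208,200 + $535,210 = $743,410
Costs: 10% of $743,410 = $74,341
Award plus costs: $743,410 + $74,341 = $817,751
Cap at $1,006,700: $817,751 is within the cap, no reduction.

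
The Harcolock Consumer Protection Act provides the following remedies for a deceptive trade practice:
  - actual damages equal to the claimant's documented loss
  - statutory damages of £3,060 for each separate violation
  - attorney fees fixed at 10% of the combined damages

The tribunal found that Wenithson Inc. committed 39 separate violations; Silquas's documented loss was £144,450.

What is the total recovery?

Statutory damages: 39 × £3,060 = £119,340
Combined damages: £144,450 + £119,340 = £263,790
Attorney fees: 10% of £263,790 = £26,379
Total recovery: £263,790 + £26,379 = £290,169

Total recovery: £290,169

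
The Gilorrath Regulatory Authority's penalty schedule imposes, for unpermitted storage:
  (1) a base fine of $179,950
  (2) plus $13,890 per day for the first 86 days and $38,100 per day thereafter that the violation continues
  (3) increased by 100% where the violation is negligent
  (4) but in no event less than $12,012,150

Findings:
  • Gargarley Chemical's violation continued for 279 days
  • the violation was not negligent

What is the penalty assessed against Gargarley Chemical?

First 86 days: 86 × $13,890 = $1,194,540
Remaining days: (279 − 86) × $38,100 = $7,353,300
Per-day component: $1,194,540 + $7,353,300 = $8,547,840
Base plus per-day: $179,950 + $8,547,840 = $8,727,790
The violation was not negligent: no 100% increase.
Minimum $12,012,150: $8,727,790 is below the minimum → $12,012,150

$12,012,150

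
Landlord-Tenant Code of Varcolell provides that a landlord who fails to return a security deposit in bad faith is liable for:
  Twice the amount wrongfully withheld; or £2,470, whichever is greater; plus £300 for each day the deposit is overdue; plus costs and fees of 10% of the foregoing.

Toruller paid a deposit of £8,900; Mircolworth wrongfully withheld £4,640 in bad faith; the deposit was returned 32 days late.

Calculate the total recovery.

Doubled: 2 × £4,640 = £9,280
Minimum £2,470: £9,280 meets the minimum, no increase.
Late-return penalty: 32 × £300 = £9,600
Damages plus late penalty: £9,280 + £9,600 = £18,880
Costs and fees: 10% of £18,880 = £1,888
Total recovery: £18,880 + £1,888 = £20,768

£20,768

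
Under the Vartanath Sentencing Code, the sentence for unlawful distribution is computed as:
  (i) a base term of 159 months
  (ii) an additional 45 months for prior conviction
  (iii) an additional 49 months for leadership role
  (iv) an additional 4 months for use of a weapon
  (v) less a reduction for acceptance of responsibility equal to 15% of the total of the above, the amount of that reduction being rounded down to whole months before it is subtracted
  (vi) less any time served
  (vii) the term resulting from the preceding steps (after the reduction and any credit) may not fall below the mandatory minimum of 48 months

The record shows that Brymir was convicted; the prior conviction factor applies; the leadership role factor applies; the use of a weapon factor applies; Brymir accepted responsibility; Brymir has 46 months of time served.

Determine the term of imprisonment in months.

Prior conviction enhancement: +45 months
Leadership role enhancement: +49 months
Use of a weapon enhancement: +4 months
Adjusted term: 159 months + 45 months + 49 months + 4 months = 257 months
Acceptance of responsibility reduction: 15% of 257 months = 38 months (rounded down)
After reduction: 257 − 38 = 219 months
Less time served: 219 months − 46 months = 173 months
Minimum 48 months: 173 months meets the minimum, no increase.

Sentence: 173 months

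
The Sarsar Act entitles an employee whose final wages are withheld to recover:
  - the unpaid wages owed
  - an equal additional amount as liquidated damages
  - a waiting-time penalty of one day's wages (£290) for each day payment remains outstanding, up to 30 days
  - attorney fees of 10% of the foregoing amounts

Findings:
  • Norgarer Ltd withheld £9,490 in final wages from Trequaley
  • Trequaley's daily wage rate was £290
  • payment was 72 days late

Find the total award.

Total award: £30,448

Liquidated damages (equal amount): £9,490
Penalty days: min(72, 30) = 30
Waiting-time penalty: 30 × £290 = £8,700
Subtotal: £9,490 + £9,490 + £8,700 = £27,680
Attorney fees: 10% of £27,680 = £2,768
Total award: £27,680 + £2,768 = £30,448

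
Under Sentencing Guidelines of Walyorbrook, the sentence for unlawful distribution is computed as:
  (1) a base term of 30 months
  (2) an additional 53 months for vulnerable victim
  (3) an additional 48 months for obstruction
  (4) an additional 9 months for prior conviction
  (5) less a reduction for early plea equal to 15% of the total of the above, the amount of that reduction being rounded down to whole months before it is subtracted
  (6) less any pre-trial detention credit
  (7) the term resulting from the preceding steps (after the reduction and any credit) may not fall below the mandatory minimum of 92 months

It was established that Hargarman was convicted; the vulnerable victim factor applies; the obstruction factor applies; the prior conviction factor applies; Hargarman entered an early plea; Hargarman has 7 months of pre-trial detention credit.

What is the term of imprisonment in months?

112 months

Vulnerable victim enhancement: +53 months
Obstruction enhancement: +48 months
Prior conviction enhancement: +9 months
Adjusted term: 30 months + 53 months + 48 months + 9 months = 140 months
Early plea reduction: 15% of 140 months = 21 months (rounded down)
After reduction: 140 − 21 = 119 months
Less pre-trial detention credit: 119 months − 7 months = 112 months
Minimum 92 months: 112 months meets the minimum, no increase.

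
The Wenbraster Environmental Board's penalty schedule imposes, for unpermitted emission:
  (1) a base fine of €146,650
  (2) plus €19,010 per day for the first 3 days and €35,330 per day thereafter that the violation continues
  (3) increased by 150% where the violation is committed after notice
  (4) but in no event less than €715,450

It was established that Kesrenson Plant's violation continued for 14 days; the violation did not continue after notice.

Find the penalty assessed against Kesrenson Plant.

First 3 days: 3 × €19,010 = €57,030
Remaining days: (14 − 3) × €35,330 = €388,630
Per-day component: €57,030 + €388,630 = €445,660
Base plus per-day: €146,650 + €445,660 = €592,310
The violation did not continue after notice: no 150% increase.
Minimum €715,450: €592,310 is below the minimum → €715,450

€715,450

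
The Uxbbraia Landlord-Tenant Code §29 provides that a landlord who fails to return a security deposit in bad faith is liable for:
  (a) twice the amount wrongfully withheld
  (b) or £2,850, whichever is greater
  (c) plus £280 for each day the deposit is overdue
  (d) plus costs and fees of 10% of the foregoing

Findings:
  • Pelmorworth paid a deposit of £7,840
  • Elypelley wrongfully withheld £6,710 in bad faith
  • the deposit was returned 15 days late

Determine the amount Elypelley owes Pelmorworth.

£19,382

Doubled: 2 × £6,710 = £13,420
Minimum £2,850: £13,420 meets the minimum, no increase.
Late-return penalty: 15 × £280 = £4,200
Damages plus late penalty: £13,420 + £4,200 = £17,620
Costs and fees: 10% of £17,620 = £1,762
Total recovery: £17,620 + £1,762 = £19,382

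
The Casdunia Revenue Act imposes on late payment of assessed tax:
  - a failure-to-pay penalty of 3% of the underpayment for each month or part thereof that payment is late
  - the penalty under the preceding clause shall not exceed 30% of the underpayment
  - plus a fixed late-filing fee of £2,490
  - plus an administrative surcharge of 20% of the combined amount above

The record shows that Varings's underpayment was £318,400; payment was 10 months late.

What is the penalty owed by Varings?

Accrued rate: 3% × 10 = 30%, capped at 30% → 30%
Failure-to-pay penalty: 30% of £318,400 = £95,520
Penalty before surcharge: £95,520 + £2,490 = £98,010
Administrative surcharge: 20% of £98,010 = £19,602
Total penalty: £98,010 + £19,602 = £117,612

£117,612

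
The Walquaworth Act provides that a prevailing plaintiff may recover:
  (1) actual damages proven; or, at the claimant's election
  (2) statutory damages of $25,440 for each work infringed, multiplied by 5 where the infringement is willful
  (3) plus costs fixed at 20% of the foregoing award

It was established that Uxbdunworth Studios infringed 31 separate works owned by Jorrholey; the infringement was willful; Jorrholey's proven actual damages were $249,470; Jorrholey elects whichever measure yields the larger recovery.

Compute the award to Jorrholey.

$4,731,840

Statutory damages: 31 × $25,440 = $788,640
Multiplied by 5: 5 × $788,640 = $3,943,200
Greater of actual damages ($249,470) or enhanced statutory damages ($3,943,200): $3,943,200
Costs: 20% of $3,943,200 = $788,640
Award plus costs: $3,943,200 + $788,640 = $4,731,840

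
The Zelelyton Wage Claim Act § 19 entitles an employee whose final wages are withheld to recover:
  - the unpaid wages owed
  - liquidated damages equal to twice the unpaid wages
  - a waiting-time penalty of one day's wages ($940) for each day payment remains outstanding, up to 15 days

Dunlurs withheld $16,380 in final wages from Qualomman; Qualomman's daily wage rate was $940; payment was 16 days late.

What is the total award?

$63,240

Doubled: 2 × $16,380 = $32,760
Penalty days: min(16, 15) = 15
Waiting-time penalty: 15 × $940 = $14,100
Total award: $16,380 + $32,760 + $14,100 = $63,240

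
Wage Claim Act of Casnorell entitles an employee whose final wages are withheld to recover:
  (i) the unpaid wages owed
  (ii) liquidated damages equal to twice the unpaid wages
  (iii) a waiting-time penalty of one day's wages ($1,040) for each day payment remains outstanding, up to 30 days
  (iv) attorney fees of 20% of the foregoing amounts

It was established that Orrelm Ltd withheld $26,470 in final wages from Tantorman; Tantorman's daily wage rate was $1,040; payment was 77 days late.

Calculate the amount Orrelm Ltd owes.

Doubled: 2 × $26,470 = $52,940
Penalty days: min(77, 30) = 30
Waiting-time penalty: 30 × $1,040 = $31,200
Subtotal: $26,470 + $52,940 + $31,200 = $110,610
Attorney fees: 20% of $110,610 = $22,122
Total award: $110,610 + $22,122 = $132,732

$132,732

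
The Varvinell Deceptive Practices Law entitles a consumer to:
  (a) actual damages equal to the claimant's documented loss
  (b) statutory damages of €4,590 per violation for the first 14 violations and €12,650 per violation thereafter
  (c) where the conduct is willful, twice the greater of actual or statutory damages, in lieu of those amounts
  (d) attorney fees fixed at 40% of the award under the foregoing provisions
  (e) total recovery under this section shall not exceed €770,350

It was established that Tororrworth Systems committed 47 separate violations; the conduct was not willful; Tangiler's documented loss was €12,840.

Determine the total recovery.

First 14 violations: 14 × €4,590 = €64,260
Remaining violations: (47 − 14) × €12,650 = €417,450
Statutory damages: €64,260 + €417,450 = €481,710
Conduct not willful: the in-lieu enhancement does not apply.
Actual plus statutory damages: €12,840 + €481,710 = €494,550
Attorney fees: 40% of €494,550 = €197,820
Total before cap: €494,550 + €197,820 = €692,370
Cap at €770,350: €692,370 is within the cap, no reduction.

€692,370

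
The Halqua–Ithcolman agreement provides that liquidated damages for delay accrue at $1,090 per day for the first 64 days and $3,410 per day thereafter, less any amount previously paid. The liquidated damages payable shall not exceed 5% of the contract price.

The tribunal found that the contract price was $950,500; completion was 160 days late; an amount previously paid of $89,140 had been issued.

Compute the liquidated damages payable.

$47,525

First 64 days: 64 × $1,090 = $69,760
Remaining days: (160 − 64) × $3,410 = $327,360
Accrued per-day damages: $69,760 + $327,360 = $397,120
Less amount previously paid: $397,120 − $89,140 = $307,980
Cap: 5% of $950,500 = $47,525
Cap at $47,525: $307,980 exceeds the cap → $47,525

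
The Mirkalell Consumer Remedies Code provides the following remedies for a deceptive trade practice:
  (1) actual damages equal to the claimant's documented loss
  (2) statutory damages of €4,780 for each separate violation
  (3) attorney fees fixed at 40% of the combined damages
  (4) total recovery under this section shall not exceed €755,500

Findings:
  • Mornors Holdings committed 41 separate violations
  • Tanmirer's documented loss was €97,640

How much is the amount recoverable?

Statutory damages: 41 × €4,780 = €195,980
Combined damages: €97,640 + €195,980 = €293,620
Attorney fees: 40% of €293,620 = €117,448
Total before cap: €293,620 + €117,448 = €411,068
Cap at €755,500: €411,068 is within the cap, no reduction.

€411,068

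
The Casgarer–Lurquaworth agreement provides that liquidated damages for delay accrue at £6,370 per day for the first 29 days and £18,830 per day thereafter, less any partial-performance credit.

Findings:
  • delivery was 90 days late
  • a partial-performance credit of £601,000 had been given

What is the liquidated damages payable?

First 29 days: 29 × £6,370 = £184,730
Remaining days: (90 − 29) × £18,830 = £1,148,630
Accrued per-day damages: £184,730 + £1,148,630 = £1,333,360
Less partial-performance credit: £1,333,360 − £601,000 = £732,360

£732,360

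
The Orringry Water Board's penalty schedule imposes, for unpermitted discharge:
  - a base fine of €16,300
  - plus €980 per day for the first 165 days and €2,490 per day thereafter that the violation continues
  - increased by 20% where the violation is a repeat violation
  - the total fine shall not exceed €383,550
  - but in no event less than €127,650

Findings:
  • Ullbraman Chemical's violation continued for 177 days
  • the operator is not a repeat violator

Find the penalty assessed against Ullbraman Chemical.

Civil penalty: €207,880

First 165 days: 165 × €980 = €161,700
Remaining days: (177 − 165) × €2,490 = €29,880
Per-day component: €161,700 + €29,880 = €191,580
Base plus per-day: €16,300 + €191,580 = €207,880
The operator is not a repeat violator: no 20% increase.
Cap at €383,550: €207,880 is within the cap, no reduction.
Minimum €127,650: €207,880 meets the minimum, no increase.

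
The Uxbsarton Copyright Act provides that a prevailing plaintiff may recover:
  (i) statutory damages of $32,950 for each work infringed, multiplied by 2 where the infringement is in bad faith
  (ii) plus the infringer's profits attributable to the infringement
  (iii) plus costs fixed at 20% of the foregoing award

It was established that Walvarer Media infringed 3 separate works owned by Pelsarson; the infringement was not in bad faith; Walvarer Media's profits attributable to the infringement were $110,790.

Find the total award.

$251,568

Statutory damages: 3 × $32,950 = $98,850
Infringement not in bad faith: no ×2 enhancement.
Combined award: $98,850 + $110,790 = $209,640
Costs: 20% of $209,640 = $41,928
Award plus costs: $209,640 + $41,928 = $251,568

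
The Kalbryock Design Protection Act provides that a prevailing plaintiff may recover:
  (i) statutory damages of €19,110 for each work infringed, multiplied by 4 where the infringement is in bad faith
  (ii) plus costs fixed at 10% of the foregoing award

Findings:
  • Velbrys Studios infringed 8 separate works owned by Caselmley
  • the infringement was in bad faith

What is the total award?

Statutory damages: 8 × €19,110 = €152,880
Multiplied by 4: 4 × €152,880 = €611,520
Costs: 10% of €611,520 = €61,152
Award plus costs: €611,520 + €61,152 = €672,672

€672,672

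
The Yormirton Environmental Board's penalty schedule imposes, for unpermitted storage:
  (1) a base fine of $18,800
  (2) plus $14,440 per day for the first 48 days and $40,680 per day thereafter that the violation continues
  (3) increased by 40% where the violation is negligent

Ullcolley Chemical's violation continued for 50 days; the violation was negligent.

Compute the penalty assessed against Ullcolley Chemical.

First 48 days: 48 × $14,440 = $693,120
Remaining days: (50 − 48) × $40,680 = $81,360
Per-day component: $693,120 + $81,360 = $774,480
Base plus per-day: $18,800 + $774,480 = $793,280
Enhancement: 40% of $793,280 = $317,312
Enhanced fine: $793,280 + $317,312 = $1,110,592

$1,110,592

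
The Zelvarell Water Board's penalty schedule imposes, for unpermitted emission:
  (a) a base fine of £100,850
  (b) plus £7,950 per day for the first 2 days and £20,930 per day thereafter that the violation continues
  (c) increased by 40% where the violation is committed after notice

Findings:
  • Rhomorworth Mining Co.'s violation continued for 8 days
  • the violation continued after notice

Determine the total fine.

£339,262

First 2 days: 2 × £7,950 = £15,900
Remaining days: (8 − 2) × £20,930 = £125,580
Per-day component: £15,900 + £125,580 = £141,480
Base plus per-day: £100,850 + £141,480 = £242,330
Enhancement: 40% of £242,330 = £96,932
Enhanced fine: £242,330 + £96,932 = £339,262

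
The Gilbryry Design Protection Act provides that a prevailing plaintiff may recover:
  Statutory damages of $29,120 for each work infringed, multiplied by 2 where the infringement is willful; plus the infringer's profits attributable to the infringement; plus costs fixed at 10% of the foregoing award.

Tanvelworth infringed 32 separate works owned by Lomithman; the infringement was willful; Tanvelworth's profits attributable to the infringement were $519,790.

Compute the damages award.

$2,621,817

Statutory damages: 32 × $29,120 = $931,840
Doubled: 2 × $931,840 = $1,863,680
Combined award: $1,863,680 + $519,790 = $2,383,470
Costs: 10% of $2,383,470 = $238,347
Award plus costs: $2,383,470 + $238,347 = $2,621,817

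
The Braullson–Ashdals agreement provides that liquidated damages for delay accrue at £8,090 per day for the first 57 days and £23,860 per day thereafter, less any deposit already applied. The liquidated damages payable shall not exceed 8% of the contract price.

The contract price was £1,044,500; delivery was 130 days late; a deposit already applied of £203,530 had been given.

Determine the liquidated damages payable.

First 57 days: 57 × £8,090 = £461,130
Remaining days: (130 − 57) × £23,860 = £1,741,780
Accrued per-day damages: £461,130 + £1,741,780 = £2,202,910
Less deposit already applied: £2,202,910 − £203,530 = £1,999,380
Cap: 8% of £1,044,500 = £83,560
Cap at £83,560: £1,999,380 exceeds the cap → £83,560

Liquidated damages: £83,560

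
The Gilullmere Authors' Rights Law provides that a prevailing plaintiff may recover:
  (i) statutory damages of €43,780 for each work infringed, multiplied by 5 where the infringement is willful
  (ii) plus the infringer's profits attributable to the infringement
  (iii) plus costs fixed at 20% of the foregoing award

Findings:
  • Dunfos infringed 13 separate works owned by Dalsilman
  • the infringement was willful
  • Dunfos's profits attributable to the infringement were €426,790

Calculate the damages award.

€3,926,988

Statutory damages: 13 × €43,780 = €569,140
Multiplied by 5: 5 × €569,140 = €2,845,700
Combined award: €2,845,700 + €426,790 = €3,272,490
Costs: 20% of €3,272,490 = €654,498
Award plus costs: €3,272,490 + €654,498 = €3,926,988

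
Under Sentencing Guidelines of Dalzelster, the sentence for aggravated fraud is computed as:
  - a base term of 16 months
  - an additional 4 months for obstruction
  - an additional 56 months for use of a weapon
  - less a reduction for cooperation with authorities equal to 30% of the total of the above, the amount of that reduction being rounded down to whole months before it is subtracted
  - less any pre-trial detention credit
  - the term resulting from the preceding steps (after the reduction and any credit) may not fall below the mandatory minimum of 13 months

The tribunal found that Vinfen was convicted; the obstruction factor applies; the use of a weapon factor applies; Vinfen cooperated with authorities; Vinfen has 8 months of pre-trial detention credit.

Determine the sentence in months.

Obstruction enhancement: +4 months
Use of a weapon enhancement: +56 months
Adjusted term: 16 months + 4 months + 56 months = 76 months
Cooperation with authorities reduction: 30% of 76 months = 22 months (rounded down)
After reduction: 76 − 22 = 54 months
Less pre-trial detention credit: 54 months − 8 months = 46 months
Minimum 13 months: 46 months meets the minimum, no increase.

46 months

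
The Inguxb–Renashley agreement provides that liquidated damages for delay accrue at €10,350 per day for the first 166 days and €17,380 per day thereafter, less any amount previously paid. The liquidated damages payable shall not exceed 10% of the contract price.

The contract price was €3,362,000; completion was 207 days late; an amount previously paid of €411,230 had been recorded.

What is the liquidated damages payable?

€336,200

First 166 days: 166 × €10,350 = €1,718,100
Remaining days: (207 − 166) × €17,380 = €712,580
Accrued per-day damages: €1,718,100 + €712,580 = €2,430,680
Less amount previously paid: €2,430,680 − €411,230 = €2,019,450
Cap: 10% of €3,362,000 = €336,200
Cap at €336,200: €2,019,450 exceeds the cap → €336,200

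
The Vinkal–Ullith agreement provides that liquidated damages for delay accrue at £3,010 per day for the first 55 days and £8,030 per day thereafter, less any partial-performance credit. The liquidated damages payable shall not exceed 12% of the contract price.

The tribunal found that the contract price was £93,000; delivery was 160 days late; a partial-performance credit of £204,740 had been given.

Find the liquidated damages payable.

£11,160

First 55 days: 55 × £3,010 = £165,550
Remaining days: (160 − 55) × £8,030 = £843,150
Accrued per-day damages: £165,550 + £843,150 = £1,008,700
Less partial-performance credit: £1,008,700 − £204,740 = £803,960
Cap: 12% of £93,000 = £11,160
Cap at £11,160: £803,960 exceeds the cap → £11,160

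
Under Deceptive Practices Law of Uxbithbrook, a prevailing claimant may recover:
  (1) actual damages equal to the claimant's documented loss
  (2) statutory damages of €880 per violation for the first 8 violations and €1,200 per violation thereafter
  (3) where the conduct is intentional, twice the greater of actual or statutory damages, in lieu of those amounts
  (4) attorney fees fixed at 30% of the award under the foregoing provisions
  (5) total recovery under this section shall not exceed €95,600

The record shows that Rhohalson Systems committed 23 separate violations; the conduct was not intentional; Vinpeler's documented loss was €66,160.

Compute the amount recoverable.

€95,600

First 8 violations: 8 × €880 = €7,040
Remaining violations: (23 − 8) × €1,200 = €18,000
Statutory damages: €7,040 + €18,000 = €25,040
Conduct not intentional: the in-lieu enhancement does not apply.
Actual plus statutory damages: €66,160 + €25,040 = €91,200
Attorney fees: 30% of €91,200 = €27,360
Total before cap: €91,200 + €27,360 = €118,560
Cap at €95,600: €118,560 exceeds the cap → €95,600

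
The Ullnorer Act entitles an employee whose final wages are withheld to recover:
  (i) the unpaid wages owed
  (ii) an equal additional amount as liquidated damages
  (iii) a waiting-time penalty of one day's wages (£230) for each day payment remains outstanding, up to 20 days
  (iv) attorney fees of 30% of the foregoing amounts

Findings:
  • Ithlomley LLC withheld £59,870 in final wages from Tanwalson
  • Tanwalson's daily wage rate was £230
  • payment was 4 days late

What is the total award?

Liquidated damages (equal amount): £59,870
Penalty days: min(4, 20) = 4
Waiting-time penalty: 4 × £230 = £920
Subtotal: £59,870 + £59,870 + £920 = £120,660
Attorney fees: 30% of £120,660 = £36,198
Total award: £120,660 + £36,198 = £156,858

£156,858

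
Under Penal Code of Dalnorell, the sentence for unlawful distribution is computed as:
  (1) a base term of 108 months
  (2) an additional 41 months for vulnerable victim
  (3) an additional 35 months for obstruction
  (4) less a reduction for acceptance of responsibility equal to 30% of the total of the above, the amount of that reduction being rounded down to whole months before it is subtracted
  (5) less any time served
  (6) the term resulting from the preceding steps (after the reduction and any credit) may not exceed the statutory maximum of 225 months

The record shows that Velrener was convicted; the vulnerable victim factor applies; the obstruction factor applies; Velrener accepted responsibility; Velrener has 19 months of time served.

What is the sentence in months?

110 months

Vulnerable victim enhancement: +41 months
Obstruction enhancement: +35 months
Adjusted term: 108 months + 41 months + 35 months = 184 months
Acceptance of responsibility reduction: 30% of 184 months = 55 months (rounded down)
After reduction: 184 − 55 = 129 months
Less time served: 129 months − 19 months = 110 months
Cap at 225 months: 110 months is within the cap, no reduction.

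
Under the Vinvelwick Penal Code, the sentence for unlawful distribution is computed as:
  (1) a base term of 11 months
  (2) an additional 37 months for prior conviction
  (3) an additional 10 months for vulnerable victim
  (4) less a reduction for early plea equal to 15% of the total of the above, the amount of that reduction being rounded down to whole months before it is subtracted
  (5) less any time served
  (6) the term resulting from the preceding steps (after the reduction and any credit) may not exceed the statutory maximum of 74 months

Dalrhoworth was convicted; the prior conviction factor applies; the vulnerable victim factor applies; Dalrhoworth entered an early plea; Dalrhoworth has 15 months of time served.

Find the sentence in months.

35 months

Prior conviction enhancement: +37 months
Vulnerable victim enhancement: +10 months
Adjusted term: 11 months + 37 months + 10 months = 58 months
Early plea reduction: 15% of 58 months = 8 months (rounded down)
After reduction: 58 − 8 = 50 months
Less time served: 50 months − 15 months = 35 months
Cap at 74 months: 35 months is within the cap, no reduction.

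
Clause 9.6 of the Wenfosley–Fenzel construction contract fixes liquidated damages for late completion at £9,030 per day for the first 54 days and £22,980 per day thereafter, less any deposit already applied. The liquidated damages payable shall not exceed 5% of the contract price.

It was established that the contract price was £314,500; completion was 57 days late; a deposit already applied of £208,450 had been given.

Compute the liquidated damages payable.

First 54 days: 54 × £9,030 = £487,620
Remaining days: (57 − 54) × £22,980 = £68,940
Accrued per-day damages: £487,620 + £68,940 = £556,560
Less deposit already applied: £556,560 − £208,450 = £348,110
Cap: 5% of £314,500 = £15,725
Cap at £15,725: £348,110 exceeds the cap → £15,725

Liquidated damages: £15,725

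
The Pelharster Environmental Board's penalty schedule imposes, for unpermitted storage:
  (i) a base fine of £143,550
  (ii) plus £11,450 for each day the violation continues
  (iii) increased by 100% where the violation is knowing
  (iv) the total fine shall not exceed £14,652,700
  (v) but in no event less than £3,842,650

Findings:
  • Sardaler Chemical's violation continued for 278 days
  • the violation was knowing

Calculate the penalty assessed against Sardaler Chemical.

£6,653,300

Per-day component: 278 × £11,450 = £3,183,100
Base plus per-day: £143,550 + £3,183,100 = £3,326,650
Enhancement: 100% of £3,326,650 = £3,326,650
Enhanced fine: £3,326,650 + £3,326,650 = £6,653,300
Cap at £14,652,700: £6,653,300 is within the cap, no reduction.
Minimum £3,842,650: £6,653,300 meets the minimum, no increase.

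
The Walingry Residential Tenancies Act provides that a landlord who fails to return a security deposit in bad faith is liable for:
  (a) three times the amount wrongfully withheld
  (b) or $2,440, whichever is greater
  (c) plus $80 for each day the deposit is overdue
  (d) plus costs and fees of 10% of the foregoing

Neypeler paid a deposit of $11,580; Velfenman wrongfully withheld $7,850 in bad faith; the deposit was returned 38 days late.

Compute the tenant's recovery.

Trebled: 3 × $7,850 = $23,550
Minimum $2,440: $23,550 meets the minimum, no increase.
Late-return penalty: 38 × $80 = $3,040
Damages plus late penalty: $23,550 + $3,040 = $26,590
Costs and fees: 10% of $26,590 = $2,659
Total recovery: $26,590 + $2,659 = $29,249

$29,249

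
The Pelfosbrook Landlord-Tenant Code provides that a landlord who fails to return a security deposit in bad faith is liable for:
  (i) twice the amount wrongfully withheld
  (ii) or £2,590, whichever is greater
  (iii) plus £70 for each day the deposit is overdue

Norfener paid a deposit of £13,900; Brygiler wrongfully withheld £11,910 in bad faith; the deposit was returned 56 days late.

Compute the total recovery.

£27,740

Doubled: 2 × £11,910 = £23,820
Minimum £2,590: £23,820 meets the minimum, no increase.
Late-return penalty: 56 × £70 = £3,920
Damages plus late penalty: £23,820 + £3,920 = £27,740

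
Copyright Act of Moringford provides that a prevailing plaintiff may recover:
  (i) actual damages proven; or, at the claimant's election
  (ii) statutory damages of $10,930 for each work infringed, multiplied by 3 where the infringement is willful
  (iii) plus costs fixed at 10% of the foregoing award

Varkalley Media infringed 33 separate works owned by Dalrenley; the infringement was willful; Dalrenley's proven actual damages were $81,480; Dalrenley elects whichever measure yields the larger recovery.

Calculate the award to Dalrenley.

Statutory damages: 33 × $10,930 = $360,690
Trebled: 3 × $360,690 = $1,082,070
Greater of actual damages ($81,480) or enhanced statutory damages ($1,082,070): $1,082,070
Costs: 10% of $1,082,070 = $108,207
Award plus costs: $1,082,070 + $108,207 = $1,190,277

Award: $1,190,277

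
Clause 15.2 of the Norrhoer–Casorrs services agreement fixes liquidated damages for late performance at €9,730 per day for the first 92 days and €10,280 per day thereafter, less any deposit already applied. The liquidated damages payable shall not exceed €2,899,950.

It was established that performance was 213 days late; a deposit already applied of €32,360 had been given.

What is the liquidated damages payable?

€2,106,680

First 92 days: 92 × €9,730 = €895,160
Remaining days: (213 − 92) × €10,280 = €1,243,880
Accrued per-day damages: €895,160 + €1,243,880 = €2,139,040
Less deposit already applied: €2,139,040 − €32,360 = €2,106,680
Cap at €2,899,950: €2,106,680 is within the cap, no reduction.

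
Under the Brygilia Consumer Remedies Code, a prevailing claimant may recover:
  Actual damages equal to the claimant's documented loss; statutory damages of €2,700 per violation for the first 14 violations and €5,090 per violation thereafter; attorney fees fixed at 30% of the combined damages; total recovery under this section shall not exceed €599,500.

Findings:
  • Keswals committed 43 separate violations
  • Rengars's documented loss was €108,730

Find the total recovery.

€382,382

First 14 violations: 14 × €2,700 = €37,800
Remaining violations: (43 − 14) × €5,090 = €147,610
Statutory damages: €37,800 + €147,610 = €185,410
Combined damages: €108,730 + €185,410 = €294,140
Attorney fees: 30% of €294,140 = €88,242
Total before cap: €294,140 + €88,242 = €382,382
Cap at €599,500: €382,382 is within the cap, no reduction.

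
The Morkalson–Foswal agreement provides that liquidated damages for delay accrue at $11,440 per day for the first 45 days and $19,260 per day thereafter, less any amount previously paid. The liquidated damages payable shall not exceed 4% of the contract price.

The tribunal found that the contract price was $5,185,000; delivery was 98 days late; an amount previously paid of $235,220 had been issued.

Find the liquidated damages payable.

First 45 days: 45 × $11,440 = $514,800
Remaining days: (98 − 45) × $19,260 = $1,020,780
Accrued per-day damages: $514,800 + $1,020,780 = $1,535,580
Less amount previously paid: $1,535,580 − $235,220 = $1,300,360
Cap: 4% of $5,185,000 = $207,400
Cap at $207,400: $1,300,360 exceeds the cap → $207,400

$207,400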